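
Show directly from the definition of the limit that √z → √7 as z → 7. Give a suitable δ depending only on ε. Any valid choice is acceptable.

δ = min(7, √7·ε)

Suppose ε > 0. We want δ > 0 such that 0 < |z − 7| < δ implies |√z − √7| < ε.
Multiplying by the conjugate, |√z − √7| = |z − 7|/(√z + √7).
Restrict δ ≤ 7 so that |z − 7| < 7 forces z > 0, and then √z + √7 > √7.
Hence |√z − √7| < |z − 7|/√7, which is < ε once |z − 7| < √7·ε.
Take δ = min(7, √7·ε). If 0 < |z − 7| < δ then z > 0 and |√z − √7| < |z − 7|/√7 < ε.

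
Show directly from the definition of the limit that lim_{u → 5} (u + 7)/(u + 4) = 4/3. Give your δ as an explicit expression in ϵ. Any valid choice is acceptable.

Fix ϵ > 0. We want δ > 0 with 0 < |u − 5| < δ ⇒ |(u + 7)/(u + 4) − (4/3)| < ϵ.
Combining over a common denominator, (u + 7)/(u + 4) − (4/3) = [(u + 7)·9 − 12·(u + 4)] / [9·(u + 4)] = -3(u − 5) / (9(u + 4)).
So |(u + 7)/(u + 4) − (4/3)| = 3|u − 5| / (9·|u + 4|).
Restrict δ ≤ 9/2. Then |u − 5| < 9/2 gives |u + 4| = |(u − 5) + 9| ≥ 9 − 9/2 = 9/2.
Hence |(u + 7)/(u + 4) − (4/3)| < 3|u − 5|/(9·(9/2)) = (2/27)|u − 5|, which is < ϵ once |u − 5| < (27/2)ϵ.
Take δ = min(9/2, (27/2)ϵ). Then 0 < |u − 5| < δ forces both bounds, so |(u + 7)/(u + 4) − (4/3)| < ϵ.

δ = min(9/2, (27/2)ϵ)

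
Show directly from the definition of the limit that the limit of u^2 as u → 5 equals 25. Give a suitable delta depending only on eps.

Fix eps > 0. We seek delta > 0 with 0 < |u − 5| < delta ⇒ |u^2 − 25| < eps.
Factor: u^2 − 25 = (u − 5)(u + 5), so |u^2 − 25| = |u − 5|·|u + 5|.
Impose delta ≤ 1 so that |u| < 6; then |u + 5| ≤ 11.
Hence |u^2 − 25| ≤ 11|u − 5|, which is < eps once |u − 5| < eps/11.
Take delta = min(1, eps/11). If 0 < |u − 5| < delta then both bounds hold and |u^2 − 25| ≤ 11|u − 5| < 11·(eps/11) = eps.

delta = min(1, eps/11)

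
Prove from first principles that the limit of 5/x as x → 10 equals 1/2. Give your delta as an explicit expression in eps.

delta = min(5, 10eps)

Suppose eps > 0. We seek delta > 0 such that 0 < |x − 10| < delta implies |5/x − (1/2)| < eps.
|5/x − (1/2)| = 5·|10 − x|/(10·|x|) = 5|x − 10|/(10|x|).
Restrict delta ≤ 5. Then |x − 10| < 5 gives |x| > 5, so 10|x| > 50.
Then |5/x − (1/2)| < 5|x − 10|/50, which is < eps when |x − 10| < 10eps.
Take delta = min(5, 10eps). Then 0 < |x − 10| < delta gives both |x − 10| < 5 and |x − 10| < 10eps, so |5/x − (1/2)| < eps.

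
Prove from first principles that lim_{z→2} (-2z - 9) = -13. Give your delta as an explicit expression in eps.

Let eps > 0 be given. We need delta > 0 so that 0 < |z − 2| < delta implies |(-2z - 9) + 13| < eps.
|(-2z - 9) + 13| = |-2z + 4| = 2|z − 2|.
So 2|z − 2| < eps exactly when |z − 2| < eps/2.
Choosing delta = eps/2 gives |(-2z - 9) + 13| = 2|z − 2| < eps whenever |z − 2| < delta.

delta = eps/2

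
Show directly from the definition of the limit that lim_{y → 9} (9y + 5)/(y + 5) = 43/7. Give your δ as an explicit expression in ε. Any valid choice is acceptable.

δ = min(7, (49/20)ε)

Suppose ε > 0. We want δ > 0 with 0 < |y − 9| < δ ⇒ |(9y + 5)/(y + 5) − (43/7)| < ε.
Combining over a common denominator, (9y + 5)/(y + 5) − (43/7) = [(9y + 5)·14 − 86·(y + 5)] / [14·(y + 5)] = 40(y − 9) / (14(y + 5)).
So |(9y + 5)/(y + 5) − (43/7)| = 40|y − 9| / (14·|y + 5|).
Require δ ≤ 7, so |y + 5| ≥ |14| − |y − 9| > 14 − 7 = 7.
Hence |(9y + 5)/(y + 5) − (43/7)| < 40|y − 9|/(14·7) = (20/49)|y − 9|, which is < ε once |y − 9| < (49/20)ε.
Take δ = min(7, (49/20)ε). Then 0 < |y − 9| < δ forces both bounds, so |(9y + 5)/(y + 5) − (43/7)| < ε.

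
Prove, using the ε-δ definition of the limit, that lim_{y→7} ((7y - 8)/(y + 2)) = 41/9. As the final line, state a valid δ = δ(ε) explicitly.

Suppose ε > 0. We want δ > 0 with 0 < |y − 7| < δ ⇒ |(7y - 8)/(y + 2) − (41/9)| < ε.
Combining over a common denominator, (7y - 8)/(y + 2) − (41/9) = [(7y - 8)·9 − 41·(y + 2)] / [9·(y + 2)] = 22(y − 7) / (9(y + 2)).
So |(7y - 8)/(y + 2) − (41/9)| = 22|y − 7| / (9·|y + 2|).
Restrict δ ≤ 9/2. Then |y − 7| < 9/2 gives |y + 2| = |(y − 7) + 9| ≥ 9 − 9/2 = 9/2.
Hence |(7y - 8)/(y + 2) − (41/9)| < 22|y − 7|/(9·(9/2)) = (44/81)|y − 7|, which is < ε once |y − 7| < (81/44)ε.
Take δ = min(9/2, (81/44)ε). Then 0 < |y − 7| < δ forces both bounds, so |(7y - 8)/(y + 2) − (41/9)| < ε.

δ = min(9/2, (81/44)ε)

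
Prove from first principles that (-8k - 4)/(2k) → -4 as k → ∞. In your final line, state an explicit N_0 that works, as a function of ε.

N_0 = 2/ε

Fix ε > 0. For k ≥ 1, |(-8k - 4)/(2k) + 4| = |-8|/(2(2k)) = 8/(2(2k)).
Since 2k ≥ 2k for k ≥ 1, this is ≤ 8/(2·2k) = 2/k.
So |(-8k - 4)/(2k) + 4| < ε whenever k > 2/ε.
Take N_0 = 2/ε. If k > N_0 then |(-8k - 4)/(2k) + 4| ≤ 2/k < ε.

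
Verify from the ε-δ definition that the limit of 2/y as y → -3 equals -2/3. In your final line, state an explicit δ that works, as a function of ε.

δ = min(3/2, (9/4)ε)

Suppose ε > 0. We seek δ > 0 such that 0 < |y + 3| < δ implies |2/y + 2/3| < ε.
|2/y + 2/3| = 2·|-3 − y|/(3·|y|) = 2|y + 3|/(3|y|).
Restrict δ ≤ 3/2. Then |y + 3| < 3/2 gives |y| > 3/2, so 3|y| > 9/2.
Then |2/y + 2/3| < 2|y + 3|/(9/2), which is < ε when |y + 3| < (9/4)ε.
Take δ = min(3/2, (9/4)ε). Then 0 < |y + 3| < δ gives both |y + 3| < 3/2 and |y + 3| < (9/4)ε, so |2/y + 2/3| < ε.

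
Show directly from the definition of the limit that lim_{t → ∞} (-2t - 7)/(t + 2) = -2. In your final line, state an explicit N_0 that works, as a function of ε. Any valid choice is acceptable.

N_0 = 3/ε

Suppose ε > 0. We seek N_0 > 0 such that t > N_0 implies |(-2t - 7)/(t + 2) + 2| < ε.
(-2t - 7)/(t + 2) + 2 = ((-2t - 7) − (-2)(t + 2)) / ((t + 2)) = -3/((t + 2)).
For t > 0 we have t + 2 > t, so |(-2t - 7)/(t + 2) + 2| = 3/((t + 2)) < 3/(t) = 3/t.
Thus |(-2t - 7)/(t + 2) + 2| < ε whenever t > 3/ε.
Take N_0 = 3/ε. If t > N_0 then |(-2t - 7)/(t + 2) + 2| < 3/t < ε.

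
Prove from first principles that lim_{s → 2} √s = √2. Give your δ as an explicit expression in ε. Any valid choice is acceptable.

Suppose ε > 0. We want δ > 0 such that 0 < |s − 2| < δ implies |√s − √2| < ε.
Rationalise: √s − √2 = (s − 2)/(√s + √2), so |√s − √2| = |s − 2|/(√s + √2).
Restrict δ ≤ 2 so that |s − 2| < 2 forces s > 0, and then √s + √2 > √2.
Hence |√s − √2| < |s − 2|/√2, which is < ε once |s − 2| < √2·ε.
Take δ = min(2, √2·ε). If 0 < |s − 2| < δ then s > 0 and |√s − √2| < |s − 2|/√2 < ε.

δ = min(2, √2·ε)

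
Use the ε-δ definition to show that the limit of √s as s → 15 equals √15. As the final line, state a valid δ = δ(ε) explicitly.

δ = min(15, √15·ε)

Let ε > 0 be given. We want δ > 0 such that 0 < |s − 15| < δ implies |√s − √15| < ε.
Multiplying by the conjugate, |√s − √15| = |s − 15|/(√s + √15).
Restrict δ ≤ 15 so that |s − 15| < 15 forces s > 0, and then √s + √15 > √15.
Hence |√s − √15| < |s − 15|/√15, which is < ε once |s − 15| < √15·ε.
Take δ = min(15, √15·ε). If 0 < |s − 15| < δ then s > 0 and |√s − √15| < |s − 15|/√15 < ε.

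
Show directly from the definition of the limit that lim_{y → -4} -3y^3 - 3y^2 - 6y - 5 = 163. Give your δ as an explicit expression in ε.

Let ε > 0 be given. We want δ > 0 such that 0 < |y + 4| < δ implies |(-3y^3 - 3y^2 - 6y - 5) − 163| < ε.
(-3y^3 - 3y^2 - 6y - 5) − 163 = -3y^3 - 3y^2 - 6y - 168 = (y + 4)(-3y^2 + 9y - 42).
So |(-3y^3 - 3y^2 - 6y - 5) − 163| = |y + 4|·|-3y^2 + 9y - 42|.
Assume first that |y + 4| < 1, so |y| < 5. Then |-3y^2 + 9y - 42| ≤ 3·5^2 + 9·5 + 42 = 162.
Hence |(-3y^3 - 3y^2 - 6y - 5) − 163| ≤ 162|y + 4| < ε provided |y + 4| < ε/162.
Choosing δ = min(1, ε/162) ensures both conditions, hence |(-3y^3 - 3y^2 - 6y - 5) − 163| < ε.

δ = min(1, ε/162)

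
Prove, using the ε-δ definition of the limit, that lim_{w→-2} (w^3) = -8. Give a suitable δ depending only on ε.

δ = min(2, ε/28)

Suppose ε > 0. We seek δ > 0 with 0 < |w + 2| < δ ⇒ |w^3 + 8| < ε.
Factor: w^3 + 8 = (w + 2)(w^2 - 2w + 4), so |w^3 + 8| = |w + 2|·|w^2 - 2w + 4|.
Restrict δ ≤ 2. Then |w + 2| < 2 gives |w| < 4, so by the triangle inequality |w^2 - 2w + 4| ≤ 4^2 + 2·4 + 4 = 28.
Hence |w^3 + 8| ≤ 28|w + 2|, which is < ε once |w + 2| < ε/28.
Take δ = min(2, ε/28). If 0 < |w + 2| < δ then both bounds hold and |w^3 + 8| ≤ 28|w + 2| < 28·(ε/28) = ε.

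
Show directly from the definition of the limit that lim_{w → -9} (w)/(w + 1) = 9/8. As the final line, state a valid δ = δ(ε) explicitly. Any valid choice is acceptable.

Let ε > 0. We want δ > 0 with 0 < |w + 9| < δ ⇒ |(w)/(w + 1) − (9/8)| < ε.
Combining over a common denominator, (w)/(w + 1) − (9/8) = [(w)·(-8) − (-9)·(w + 1)] / [(-8)·(w + 1)] = 1(w + 9) / ((-8)(w + 1)).
So |(w)/(w + 1) − (9/8)| = |w + 9| / (8·|w + 1|).
Require δ ≤ 4, so |w + 1| ≥ |-8| − |w + 9| > 8 − 4 = 4.
Hence |(w)/(w + 1) − (9/8)| < |w + 9|/(8·4) = (1/32)|w + 9|, which is < ε once |w + 9| < 32ε.
Take δ = min(4, 32ε). Then 0 < |w + 9| < δ forces both bounds, so |(w)/(w + 1) − (9/8)| < ε.

δ = min(4, 32ε)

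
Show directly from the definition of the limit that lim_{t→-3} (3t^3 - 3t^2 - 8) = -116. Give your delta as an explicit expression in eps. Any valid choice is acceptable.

Fix eps > 0. We want delta > 0 such that 0 < |t + 3| < delta implies |(3t^3 - 3t^2 - 8) + 116| < eps.
(3t^3 - 3t^2 - 8) + 116 = 3t^3 - 3t^2 + 108 = (t + 3)(3t^2 - 12t + 36).
So |(3t^3 - 3t^2 - 8) + 116| = |t + 3|·|3t^2 - 12t + 36|.
Assume first that |t + 3| < 1, so |t| < 4. Then |3t^2 - 12t + 36| ≤ 3·4^2 + 12·4 + 36 = 132.
Hence |(3t^3 - 3t^2 - 8) + 116| ≤ 132|t + 3| < eps provided |t + 3| < eps/132.
Choosing delta = min(1, eps/132) ensures both conditions, hence |(3t^3 - 3t^2 - 8) + 116| < eps.

delta = min(1, eps/132)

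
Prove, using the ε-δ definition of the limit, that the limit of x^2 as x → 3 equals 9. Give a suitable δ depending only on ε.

δ = min(1, ε/7)

Fix ε > 0. We seek δ > 0 with 0 < |x − 3| < δ ⇒ |x^2 − 9| < ε.
Factor: x^2 − 9 = (x − 3)(x + 3), so |x^2 − 9| = |x − 3|·|x + 3|.
Impose δ ≤ 1 so that |x| < 4; then |x + 3| ≤ 7.
Hence |x^2 − 9| ≤ 7|x − 3|, which is < ε once |x − 3| < ε/7.
Take δ = min(1, ε/7). If 0 < |x − 3| < δ then both bounds hold and |x^2 − 9| ≤ 7|x − 3| < 7·(ε/7) = ε.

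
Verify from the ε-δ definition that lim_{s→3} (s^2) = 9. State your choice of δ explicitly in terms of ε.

Let ε > 0. We seek δ > 0 with 0 < |s − 3| < δ ⇒ |s^2 − 9| < ε.
Factor: s^2 − 9 = (s − 3)(s + 3), so |s^2 − 9| = |s − 3|·|s + 3|.
Restrict δ ≤ 1. Then |s − 3| < 1 gives |s| < 4, so by the triangle inequality |s + 3| ≤ 4 + 3 = 7.
Hence |s^2 − 9| ≤ 7|s − 3|, which is < ε once |s − 3| < ε/7.
Take δ = min(1, ε/7). If 0 < |s − 3| < δ then both bounds hold and |s^2 − 9| ≤ 7|s − 3| < 7·(ε/7) = ε.

δ = min(1, ε/7)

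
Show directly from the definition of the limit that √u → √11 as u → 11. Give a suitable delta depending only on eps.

Suppose eps > 0. We want delta > 0 such that 0 < |u − 11| < delta implies |√u − √11| < eps.
Rationalise: √u − √11 = (u − 11)/(√u + √11), so |√u − √11| = |u − 11|/(√u + √11).
Restrict delta ≤ 11 so that |u − 11| < 11 forces u > 0, and then √u + √11 > √11.
Hence |√u − √11| < |u − 11|/√11, which is < eps once |u − 11| < √11·eps.
Take delta = min(11, √11·eps). If 0 < |u − 11| < delta then u > 0 and |√u − √11| < |u − 11|/√11 < eps.

delta = min(11, √11·eps)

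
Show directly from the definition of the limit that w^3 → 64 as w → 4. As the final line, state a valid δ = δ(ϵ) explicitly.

Fix ϵ > 0. We seek δ > 0 with 0 < |w − 4| < δ ⇒ |w^3 − 64| < ϵ.
Factor: w^3 − 64 = (w − 4)(w^2 + 4w + 16), so |w^3 − 64| = |w − 4|·|w^2 + 4w + 16|.
Restrict δ ≤ 1. Then |w − 4| < 1 gives |w| < 5, so by the triangle inequality |w^2 + 4w + 16| ≤ 5^2 + 4·5 + 16 = 61.
Hence |w^3 − 64| ≤ 61|w − 4|, which is < ϵ once |w − 4| < ϵ/61.
Take δ = min(1, ϵ/61). If 0 < |w − 4| < δ then both bounds hold and |w^3 − 64| ≤ 61|w − 4| < 61·(ϵ/61) = ϵ.

δ = min(1, ϵ/61)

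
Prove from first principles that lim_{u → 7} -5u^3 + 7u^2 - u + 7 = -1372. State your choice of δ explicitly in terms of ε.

δ = min(1, ε/741)

Fix ε > 0. We want δ > 0 such that 0 < |u − 7| < δ implies |(-5u^3 + 7u^2 - u + 7) + 1372| < ε.
(-5u^3 + 7u^2 - u + 7) + 1372 = -5u^3 + 7u^2 - u + 1379 = (u − 7)(-5u^2 - 28u - 197).
So |(-5u^3 + 7u^2 - u + 7) + 1372| = |u − 7|·|-5u^2 - 28u - 197|.
Require δ ≤ 1. Then |u − 7| < 1 gives |u| < 8, and by the triangle inequality |-5u^2 - 28u - 197| ≤ 5·8^2 + 28·8 + 197 = 741.
Hence |(-5u^3 + 7u^2 - u + 7) + 1372| ≤ 741|u − 7| < ε provided |u − 7| < ε/741.
Choosing δ = min(1, ε/741) ensures both conditions, hence |(-5u^3 + 7u^2 - u + 7) + 1372| < ε.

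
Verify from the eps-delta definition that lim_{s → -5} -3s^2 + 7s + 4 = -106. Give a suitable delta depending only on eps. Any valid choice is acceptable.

Let eps > 0. We want delta > 0 such that 0 < |s + 5| < delta implies |(-3s^2 + 7s + 4) + 106| < eps.
(-3s^2 + 7s + 4) + 106 = -3s^2 + 7s + 110 = (s + 5)(-3s + 22).
So |(-3s^2 + 7s + 4) + 106| = |s + 5|·|-3s + 22|.
Require delta ≤ 1. Then |s + 5| < 1 gives |s| < 6, and by the triangle inequality |-3s + 22| ≤ 3·6 + 22 = 40.
Hence |(-3s^2 + 7s + 4) + 106| ≤ 40|s + 5| < eps provided |s + 5| < eps/40.
Take delta = min(1, eps/40). Then 0 < |s + 5| < delta gives both |s + 5| < 1 and |s + 5| < eps/40, so |(-3s^2 + 7s + 4) + 106| < eps.

delta = min(1, eps/40)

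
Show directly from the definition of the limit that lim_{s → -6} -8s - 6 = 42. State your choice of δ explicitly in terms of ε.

Suppose ε > 0. We need δ > 0 so that 0 < |s + 6| < δ implies |(-8s - 6) − 42| < ε.
|(-8s - 6) − 42| = |-8s - 48| = 8|s + 6|.
So 8|s + 6| < ε exactly when |s + 6| < ε/8.
Choosing δ = ε/8 gives |(-8s - 6) − 42| = 8|s + 6| < ε whenever |s + 6| < δ.

δ = ε/8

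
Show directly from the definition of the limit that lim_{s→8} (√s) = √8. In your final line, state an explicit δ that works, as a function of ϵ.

δ = min(8, √8·ϵ)

Fix ϵ > 0. We want δ > 0 such that 0 < |s − 8| < δ implies |√s − √8| < ϵ.
Rationalise: √s − √8 = (s − 8)/(√s + √8), so |√s − √8| = |s − 8|/(√s + √8).
Restrict δ ≤ 8 so that |s − 8| < 8 forces s > 0, and then √s + √8 > √8.
Hence |√s − √8| < |s − 8|/√8, which is < ϵ once |s − 8| < √8·ϵ.
Take δ = min(8, √8·ϵ). If 0 < |s − 8| < δ then s > 0 and |√s − √8| < |s − 8|/√8 < ϵ.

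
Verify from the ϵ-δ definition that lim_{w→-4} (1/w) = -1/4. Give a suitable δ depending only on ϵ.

δ = min(2, 8ϵ)

Fix ϵ > 0. We seek δ > 0 such that 0 < |w + 4| < δ implies |1/w + 1/4| < ϵ.
|1/w + 1/4| = |-4 − w|/(4·|w|) = |w + 4|/(4|w|).
Require δ ≤ 2 so that |w| > 4 − 2 = 2, hence 4|w| > 8.
Then |1/w + 1/4| < |w + 4|/8, which is < ϵ when |w + 4| < 8ϵ.
Take δ = min(2, 8ϵ). Then 0 < |w + 4| < δ gives both |w + 4| < 2 and |w + 4| < 8ϵ, so |1/w + 1/4| < ϵ.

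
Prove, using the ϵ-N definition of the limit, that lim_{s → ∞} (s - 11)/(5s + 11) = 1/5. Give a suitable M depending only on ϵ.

M = (66/25)/ϵ

Fix ϵ > 0. We seek M > 0 such that s > M implies |(s - 11)/(5s + 11) − (1/5)| < ϵ.
(s - 11)/(5s + 11) − (1/5) = (5(s - 11) − (5s + 11)) / (5(5s + 11)) = -66/(5(5s + 11)).
For s > 0 we have 5s + 11 > 5s, so |(s - 11)/(5s + 11) − (1/5)| = 66/(5(5s + 11)) < 66/(5·5s) = (66/25)/s.
Thus |(s - 11)/(5s + 11) − (1/5)| < ϵ whenever s > (66/25)/ϵ.
Take M = (66/25)/ϵ. If s > M then |(s - 11)/(5s + 11) − (1/5)| < (66/25)/s < ϵ.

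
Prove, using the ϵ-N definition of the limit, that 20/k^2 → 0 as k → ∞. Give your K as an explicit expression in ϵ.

K = (20/ϵ)^{1/2}

Fix ϵ > 0. For k ≥ 1, |20/k^2 − 0| = 20/k^2.
20/k^2 < ϵ ⇔ k^2 > 20/ϵ ⇔ k > (20/ϵ)^{1/2}.
Take K = (20/ϵ)^{1/2}. Then k > K implies 20/k^2 < ϵ.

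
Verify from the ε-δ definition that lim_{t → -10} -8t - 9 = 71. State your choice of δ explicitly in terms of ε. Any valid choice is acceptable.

δ = ε/8

Fix ε > 0. We need δ > 0 so that 0 < |t + 10| < δ implies |(-8t - 9) − 71| < ε.
|(-8t - 9) − 71| = |-8t - 80| = 8|t + 10|.
Thus it suffices that |t + 10| < ε/8.
Take δ = ε/8. If 0 < |t + 10| < δ then |(-8t - 9) − 71| = 8|t + 10| < 8·(ε/8) = ε.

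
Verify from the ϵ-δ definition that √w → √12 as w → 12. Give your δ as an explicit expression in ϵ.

δ = min(12, √12·ϵ)

Fix ϵ > 0. We want δ > 0 such that 0 < |w − 12| < δ implies |√w − √12| < ϵ.
Rationalise: √w − √12 = (w − 12)/(√w + √12), so |√w − √12| = |w − 12|/(√w + √12).
Restrict δ ≤ 12 so that |w − 12| < 12 forces w > 0, and then √w + √12 > √12.
Hence |√w − √12| < |w − 12|/√12, which is < ϵ once |w − 12| < √12·ϵ.
Take δ = min(12, √12·ϵ). If 0 < |w − 12| < δ then w > 0 and |√w − √12| < |w − 12|/√12 < ϵ.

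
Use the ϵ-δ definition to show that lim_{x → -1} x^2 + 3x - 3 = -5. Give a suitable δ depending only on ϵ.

δ = min(1, ϵ/4)

Let ϵ > 0 be given. We want δ > 0 such that 0 < |x + 1| < δ implies |(x^2 + 3x - 3) + 5| < ϵ.
(x^2 + 3x - 3) + 5 = x^2 + 3x + 2 = (x + 1)(x + 2).
So |(x^2 + 3x - 3) + 5| = |x + 1|·|x + 2|.
Require δ ≤ 1. Then |x + 1| < 1 gives |x| < 2, and by the triangle inequality |x + 2| ≤ 2 + 2 = 4.
Hence |(x^2 + 3x - 3) + 5| ≤ 4|x + 1| < ϵ provided |x + 1| < ϵ/4.
Choosing δ = min(1, ϵ/4) ensures both conditions, hence |(x^2 + 3x - 3) + 5| < ϵ.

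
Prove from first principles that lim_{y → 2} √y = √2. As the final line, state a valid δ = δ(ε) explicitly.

Fix ε > 0. We want δ > 0 such that 0 < |y − 2| < δ implies |√y − √2| < ε.
Multiplying by the conjugate, |√y − √2| = |y − 2|/(√y + √2).
Restrict δ ≤ 2 so that |y − 2| < 2 forces y > 0, and then √y + √2 > √2.
Hence |√y − √2| < |y − 2|/√2, which is < ε once |y − 2| < √2·ε.
Take δ = min(2, √2·ε). If 0 < |y − 2| < δ then y > 0 and |√y − √2| < |y − 2|/√2 < ε.

δ = min(2, √2·ε)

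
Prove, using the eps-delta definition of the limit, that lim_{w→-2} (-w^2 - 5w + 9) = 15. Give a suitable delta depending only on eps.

Suppose eps > 0. We want delta > 0 such that 0 < |w + 2| < delta implies |(-w^2 - 5w + 9) − 15| < eps.
(-w^2 - 5w + 9) − 15 = -w^2 - 5w - 6 = (w + 2)(-w - 3).
So |(-w^2 - 5w + 9) − 15| = |w + 2|·|-w - 3|.
Assume first that |w + 2| < 1, so |w| < 3. Then |-w - 3| ≤ 3 + 3 = 6.
Hence |(-w^2 - 5w + 9) − 15| ≤ 6|w + 2| < eps provided |w + 2| < eps/6.
Take delta = min(1, eps/6). Then 0 < |w + 2| < delta gives both |w + 2| < 1 and |w + 2| < eps/6, so |(-w^2 - 5w + 9) − 15| < eps.

delta = min(1, eps/6)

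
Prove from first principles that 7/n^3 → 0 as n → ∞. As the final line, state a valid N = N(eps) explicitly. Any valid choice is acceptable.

N = (7/eps)^{1/3}

Fix eps > 0. For n ≥ 1, |7/n^3 − 0| = 7/n^3.
7/n^3 < eps ⇔ n^3 > 7/eps ⇔ n > (7/eps)^{1/3}.
Take N = (7/eps)^{1/3}. Then n > N implies 7/n^3 < eps.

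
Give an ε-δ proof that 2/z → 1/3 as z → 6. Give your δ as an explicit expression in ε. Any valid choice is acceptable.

δ = min(3, 9ε)

Let ε > 0. We seek δ > 0 such that 0 < |z − 6| < δ implies |2/z − (1/3)| < ε.
|2/z − (1/3)| = 2·|6 − z|/(6·|z|) = 2|z − 6|/(6|z|).
Restrict δ ≤ 3. Then |z − 6| < 3 gives |z| > 3, so 6|z| > 18.
Then |2/z − (1/3)| < 2|z − 6|/18, which is < ε when |z − 6| < 9ε.
Take δ = min(3, 9ε). Then 0 < |z − 6| < δ gives both |z − 6| < 3 and |z − 6| < 9ε, so |2/z − (1/3)| < ε.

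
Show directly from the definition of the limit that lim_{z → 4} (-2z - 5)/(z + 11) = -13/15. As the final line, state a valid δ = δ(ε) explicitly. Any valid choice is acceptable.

δ = min(15/2, (225/34)ε)

Let ε > 0 be given. We want δ > 0 with 0 < |z − 4| < δ ⇒ |(-2z - 5)/(z + 11) + 13/15| < ε.
Combining over a common denominator, (-2z - 5)/(z + 11) + 13/15 = [(-2z - 5)·15 − (-13)·(z + 11)] / [15·(z + 11)] = -17(z − 4) / (15(z + 11)).
So |(-2z - 5)/(z + 11) + 13/15| = 17|z − 4| / (15·|z + 11|).
Restrict δ ≤ 15/2. Then |z − 4| < 15/2 gives |z + 11| = |(z − 4) + 15| ≥ 15 − 15/2 = 15/2.
Hence |(-2z - 5)/(z + 11) + 13/15| < 17|z − 4|/(15·(15/2)) = (34/225)|z − 4|, which is < ε once |z − 4| < (225/34)ε.
Take δ = min(15/2, (225/34)ε). Then 0 < |z − 4| < δ forces both bounds, so |(-2z - 5)/(z + 11) + 13/15| < ε.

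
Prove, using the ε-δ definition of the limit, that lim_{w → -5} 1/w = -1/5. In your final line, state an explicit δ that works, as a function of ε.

δ = min(5/2, (25/2)ε)

Let ε > 0. We seek δ > 0 such that 0 < |w + 5| < δ implies |1/w + 1/5| < ε.
|1/w + 1/5| = |-5 − w|/(5·|w|) = |w + 5|/(5|w|).
Require δ ≤ 5/2 so that |w| > 5 − 5/2 = 5/2, hence 5|w| > 25/2.
Then |1/w + 1/5| < |w + 5|/(25/2), which is < ε when |w + 5| < (25/2)ε.
Take δ = min(5/2, (25/2)ε). Then 0 < |w + 5| < δ gives both |w + 5| < 5/2 and |w + 5| < (25/2)ε, so |1/w + 1/5| < ε.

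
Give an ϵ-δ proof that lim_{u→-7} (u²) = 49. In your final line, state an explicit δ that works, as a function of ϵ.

Let ϵ > 0. We seek δ > 0 with 0 < |u + 7| < δ ⇒ |u² − 49| < ϵ.
Factor: u² − 49 = (u + 7)(u - 7), so |u² − 49| = |u + 7|·|u - 7|.
Impose δ ≤ 1 so that |u| < 8; then |u - 7| ≤ 15.
Hence |u² − 49| ≤ 15|u + 7|, which is < ϵ once |u + 7| < ϵ/15.
Take δ = min(1, ϵ/15). If 0 < |u + 7| < δ then both bounds hold and |u² − 49| ≤ 15|u + 7| < 15·(ϵ/15) = ϵ.

δ = min(1, ϵ/15)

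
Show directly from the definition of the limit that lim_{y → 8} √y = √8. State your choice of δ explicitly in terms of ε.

δ = min(8, √8·ε)

Suppose ε > 0. We want δ > 0 such that 0 < |y − 8| < δ implies |√y − √8| < ε.
Multiplying by the conjugate, |√y − √8| = |y − 8|/(√y + √8).
Restrict δ ≤ 8 so that |y − 8| < 8 forces y > 0, and then √y + √8 > √8.
Hence |√y − √8| < |y − 8|/√8, which is < ε once |y − 8| < √8·ε.
Take δ = min(8, √8·ε). If 0 < |y − 8| < δ then y > 0 and |√y − √8| < |y − 8|/√8 < ε.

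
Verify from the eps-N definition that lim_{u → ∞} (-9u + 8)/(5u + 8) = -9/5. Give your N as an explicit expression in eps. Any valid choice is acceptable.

N = (112/25)/eps

Let eps > 0. We seek N > 0 such that u > N implies |(-9u + 8)/(5u + 8) + 9/5| < eps.
(-9u + 8)/(5u + 8) + 9/5 = (5(-9u + 8) − (-9)(5u + 8)) / (5(5u + 8)) = 112/(5(5u + 8)).
For u > 0 we have 5u + 8 > 5u, so |(-9u + 8)/(5u + 8) + 9/5| = 112/(5(5u + 8)) < 112/(5·5u) = (112/25)/u.
Thus |(-9u + 8)/(5u + 8) + 9/5| < eps whenever u > (112/25)/eps.
Take N = (112/25)/eps. If u > N then |(-9u + 8)/(5u + 8) + 9/5| < (112/25)/u < eps.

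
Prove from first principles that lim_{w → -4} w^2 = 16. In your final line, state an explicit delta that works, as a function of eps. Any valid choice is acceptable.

delta = min(2, eps/10)

Let eps > 0. We seek delta > 0 with 0 < |w + 4| < delta ⇒ |w^2 − 16| < eps.
Factor: w^2 − 16 = (w + 4)(w - 4), so |w^2 − 16| = |w + 4|·|w - 4|.
Impose delta ≤ 2 so that |w| < 6; then |w - 4| ≤ 10.
Hence |w^2 − 16| ≤ 10|w + 4|, which is < eps once |w + 4| < eps/10.
Take delta = min(2, eps/10). If 0 < |w + 4| < delta then both bounds hold and |w^2 − 16| ≤ 10|w + 4| < 10·(eps/10) = eps.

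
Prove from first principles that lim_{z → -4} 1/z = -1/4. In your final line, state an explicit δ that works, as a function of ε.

δ = min(2, 8ε)

Let ε > 0. We seek δ > 0 such that 0 < |z + 4| < δ implies |1/z + 1/4| < ε.
|1/z + 1/4| = |-4 − z|/(4·|z|) = |z + 4|/(4|z|).
Restrict δ ≤ 2. Then |z + 4| < 2 gives |z| > 2, so 4|z| > 8.
Then |1/z + 1/4| < |z + 4|/8, which is < ε when |z + 4| < 8ε.
Take δ = min(2, 8ε). Then 0 < |z + 4| < δ gives both |z + 4| < 2 and |z + 4| < 8ε, so |1/z + 1/4| < ε.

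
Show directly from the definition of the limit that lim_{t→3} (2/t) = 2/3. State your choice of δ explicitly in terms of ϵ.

Fix ϵ > 0. We seek δ > 0 such that 0 < |t − 3| < δ implies |2/t − (2/3)| < ϵ.
|2/t − (2/3)| = 2·|3 − t|/(3·|t|) = 2|t − 3|/(3|t|).
Restrict δ ≤ 3/2. Then |t − 3| < 3/2 gives |t| > 3/2, so 3|t| > 9/2.
Then |2/t − (2/3)| < 2|t − 3|/(9/2), which is < ϵ when |t − 3| < (9/4)ϵ.
Take δ = min(3/2, (9/4)ϵ). Then 0 < |t − 3| < δ gives both |t − 3| < 3/2 and |t − 3| < (9/4)ϵ, so |2/t − (2/3)| < ϵ.

δ = min(3/2, (9/4)ϵ)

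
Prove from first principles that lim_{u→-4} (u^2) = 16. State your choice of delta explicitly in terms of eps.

delta = min(1, eps/9)

Suppose eps > 0. We seek delta > 0 with 0 < |u + 4| < delta ⇒ |u^2 − 16| < eps.
Factor: u^2 − 16 = (u + 4)(u - 4), so |u^2 − 16| = |u + 4|·|u - 4|.
Impose delta ≤ 1 so that |u| < 5; then |u - 4| ≤ 9.
Hence |u^2 − 16| ≤ 9|u + 4|, which is < eps once |u + 4| < eps/9.
Take delta = min(1, eps/9). If 0 < |u + 4| < delta then both bounds hold and |u^2 − 16| ≤ 9|u + 4| < 9·(eps/9) = eps.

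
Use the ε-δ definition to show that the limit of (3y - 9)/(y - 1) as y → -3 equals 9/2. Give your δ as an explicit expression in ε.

δ = min(2, (4/3)ε)

Suppose ε > 0. We want δ > 0 with 0 < |y + 3| < δ ⇒ |(3y - 9)/(y - 1) − (9/2)| < ε.
Combining over a common denominator, (3y - 9)/(y - 1) − (9/2) = [(3y - 9)·(-4) − (-18)·(y - 1)] / [(-4)·(y - 1)] = 6(y + 3) / ((-4)(y - 1)).
So |(3y - 9)/(y - 1) − (9/2)| = 6|y + 3| / (4·|y − 1|).
Restrict δ ≤ 2. Then |y + 3| < 2 gives |y − 1| = |(y + 3) + (-4)| ≥ 4 − 2 = 2.
Hence |(3y - 9)/(y - 1) − (9/2)| < 6|y + 3|/(4·2) = (3/4)|y + 3|, which is < ε once |y + 3| < (4/3)ε.
Take δ = min(2, (4/3)ε). Then 0 < |y + 3| < δ forces both bounds, so |(3y - 9)/(y - 1) − (9/2)| < ε.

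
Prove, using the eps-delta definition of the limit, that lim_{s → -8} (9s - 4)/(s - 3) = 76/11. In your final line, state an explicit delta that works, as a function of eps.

Suppose eps > 0. We want delta > 0 with 0 < |s + 8| < delta ⇒ |(9s - 4)/(s - 3) − (76/11)| < eps.
Combining over a common denominator, (9s - 4)/(s - 3) − (76/11) = [(9s - 4)·(-11) − (-76)·(s - 3)] / [(-11)·(s - 3)] = -23(s + 8) / ((-11)(s - 3)).
So |(9s - 4)/(s - 3) − (76/11)| = 23|s + 8| / (11·|s − 3|).
Require delta ≤ 11/2, so |s − 3| ≥ |-11| − |s + 8| > 11 − 11/2 = 11/2.
Hence |(9s - 4)/(s - 3) − (76/11)| < 23|s + 8|/(11·(11/2)) = (46/121)|s + 8|, which is < eps once |s + 8| < (121/46)eps.
Take delta = min(11/2, (121/46)eps). Then 0 < |s + 8| < delta forces both bounds, so |(9s - 4)/(s - 3) − (76/11)| < eps.

delta = min(11/2, (121/46)eps)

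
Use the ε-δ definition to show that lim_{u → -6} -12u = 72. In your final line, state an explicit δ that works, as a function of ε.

δ = ε/12

Suppose ε > 0. We need δ > 0 so that 0 < |u + 6| < δ implies |(-12u) − 72| < ε.
|(-12u) − 72| = |-12u - 72| = 12|u + 6|.
Thus it suffices that |u + 6| < ε/12.
Take δ = ε/12. If 0 < |u + 6| < δ then |(-12u) − 72| = 12|u + 6| < 12·(ε/12) = ε.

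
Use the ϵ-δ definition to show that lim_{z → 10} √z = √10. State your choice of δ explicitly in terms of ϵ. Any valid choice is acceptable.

Let ϵ > 0. We want δ > 0 such that 0 < |z − 10| < δ implies |√z − √10| < ϵ.
Multiplying by the conjugate, |√z − √10| = |z − 10|/(√z + √10).
Restrict δ ≤ 10 so that |z − 10| < 10 forces z > 0, and then √z + √10 > √10.
Hence |√z − √10| < |z − 10|/√10, which is < ϵ once |z − 10| < √10·ϵ.
Take δ = min(10, √10·ϵ). If 0 < |z − 10| < δ then z > 0 and |√z − √10| < |z − 10|/√10 < ϵ.

δ = min(10, √10·ϵ)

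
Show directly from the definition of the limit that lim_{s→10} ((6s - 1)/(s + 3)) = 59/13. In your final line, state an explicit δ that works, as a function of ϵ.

Let ϵ > 0 be given. We want δ > 0 with 0 < |s − 10| < δ ⇒ |(6s - 1)/(s + 3) − (59/13)| < ϵ.
Combining over a common denominator, (6s - 1)/(s + 3) − (59/13) = [(6s - 1)·13 − 59·(s + 3)] / [13·(s + 3)] = 19(s − 10) / (13(s + 3)).
So |(6s - 1)/(s + 3) − (59/13)| = 19|s − 10| / (13·|s + 3|).
Restrict δ ≤ 13/2. Then |s − 10| < 13/2 gives |s + 3| = |(s − 10) + 13| ≥ 13 − 13/2 = 13/2.
Hence |(6s - 1)/(s + 3) − (59/13)| < 19|s − 10|/(13·(13/2)) = (38/169)|s − 10|, which is < ϵ once |s − 10| < (169/38)ϵ.
Take δ = min(13/2, (169/38)ϵ). Then 0 < |s − 10| < δ forces both bounds, so |(6s - 1)/(s + 3) − (59/13)| < ϵ.

δ = min(13/2, (169/38)ϵ)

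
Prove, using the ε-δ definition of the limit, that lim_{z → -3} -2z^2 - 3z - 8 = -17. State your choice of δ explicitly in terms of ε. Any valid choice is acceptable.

Suppose ε > 0. We want δ > 0 such that 0 < |z + 3| < δ implies |(-2z^2 - 3z - 8) + 17| < ε.
(-2z^2 - 3z - 8) + 17 = -2z^2 - 3z + 9 = (z + 3)(-2z + 3).
So |(-2z^2 - 3z - 8) + 17| = |z + 3|·|-2z + 3|.
Require δ ≤ 1. Then |z + 3| < 1 gives |z| < 4, and by the triangle inequality |-2z + 3| ≤ 2·4 + 3 = 11.
Hence |(-2z^2 - 3z - 8) + 17| ≤ 11|z + 3| < ε provided |z + 3| < ε/11.
Take δ = min(1, ε/11). Then 0 < |z + 3| < δ gives both |z + 3| < 1 and |z + 3| < ε/11, so |(-2z^2 - 3z - 8) + 17| < ε.

δ = min(1, ε/11)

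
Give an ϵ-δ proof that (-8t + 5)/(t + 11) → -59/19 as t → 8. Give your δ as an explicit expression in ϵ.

δ = min(19/2, (361/186)ϵ)

Suppose ϵ > 0. We want δ > 0 with 0 < |t − 8| < δ ⇒ |(-8t + 5)/(t + 11) + 59/19| < ϵ.
Combining over a common denominator, (-8t + 5)/(t + 11) + 59/19 = [(-8t + 5)·19 − (-59)·(t + 11)] / [19·(t + 11)] = -93(t − 8) / (19(t + 11)).
So |(-8t + 5)/(t + 11) + 59/19| = 93|t − 8| / (19·|t + 11|).
Restrict δ ≤ 19/2. Then |t − 8| < 19/2 gives |t + 11| = |(t − 8) + 19| ≥ 19 − 19/2 = 19/2.
Hence |(-8t + 5)/(t + 11) + 59/19| < 93|t − 8|/(19·(19/2)) = (186/361)|t − 8|, which is < ϵ once |t − 8| < (361/186)ϵ.
Take δ = min(19/2, (361/186)ϵ). Then 0 < |t − 8| < δ forces both bounds, so |(-8t + 5)/(t + 11) + 59/19| < ϵ.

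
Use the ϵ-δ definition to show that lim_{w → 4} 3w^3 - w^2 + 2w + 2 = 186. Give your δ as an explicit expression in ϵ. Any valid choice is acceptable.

δ = min(2, ϵ/220)

Let ϵ > 0 be given. We want δ > 0 such that 0 < |w − 4| < δ implies |(3w^3 - w^2 + 2w + 2) − 186| < ϵ.
(3w^3 - w^2 + 2w + 2) − 186 = 3w^3 - w^2 + 2w - 184 = (w − 4)(3w^2 + 11w + 46).
So |(3w^3 - w^2 + 2w + 2) − 186| = |w − 4|·|3w^2 + 11w + 46|.
Require δ ≤ 2. Then |w − 4| < 2 gives |w| < 6, and by the triangle inequality |3w^2 + 11w + 46| ≤ 3·6^2 + 11·6 + 46 = 220.
Hence |(3w^3 - w^2 + 2w + 2) − 186| ≤ 220|w − 4| < ϵ provided |w − 4| < ϵ/220.
Choosing δ = min(2, ϵ/220) ensures both conditions, hence |(3w^3 - w^2 + 2w + 2) − 186| < ϵ.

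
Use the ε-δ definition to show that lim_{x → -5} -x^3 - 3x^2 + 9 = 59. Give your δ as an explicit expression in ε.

δ = min(1, ε/58)

Let ε > 0. We want δ > 0 such that 0 < |x + 5| < δ implies |(-x^3 - 3x^2 + 9) − 59| < ε.
(-x^3 - 3x^2 + 9) − 59 = -x^3 - 3x^2 - 50 = (x + 5)(-x^2 + 2x - 10).
So |(-x^3 - 3x^2 + 9) − 59| = |x + 5|·|-x^2 + 2x - 10|.
Require δ ≤ 1. Then |x + 5| < 1 gives |x| < 6, and by the triangle inequality |-x^2 + 2x - 10| ≤ 6^2 + 2·6 + 10 = 58.
Hence |(-x^3 - 3x^2 + 9) − 59| ≤ 58|x + 5| < ε provided |x + 5| < ε/58.
Take δ = min(1, ε/58). Then 0 < |x + 5| < δ gives both |x + 5| < 1 and |x + 5| < ε/58, so |(-x^3 - 3x^2 + 9) − 59| < ε.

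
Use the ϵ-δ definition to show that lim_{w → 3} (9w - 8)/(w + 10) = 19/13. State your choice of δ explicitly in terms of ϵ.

δ = min(13/2, (169/196)ϵ)

Let ϵ > 0 be given. We want δ > 0 with 0 < |w − 3| < δ ⇒ |(9w - 8)/(w + 10) − (19/13)| < ϵ.
Combining over a common denominator, (9w - 8)/(w + 10) − (19/13) = [(9w - 8)·13 − 19·(w + 10)] / [13·(w + 10)] = 98(w − 3) / (13(w + 10)).
So |(9w - 8)/(w + 10) − (19/13)| = 98|w − 3| / (13·|w + 10|).
Require δ ≤ 13/2, so |w + 10| ≥ |13| − |w − 3| > 13 − 13/2 = 13/2.
Hence |(9w - 8)/(w + 10) − (19/13)| < 98|w − 3|/(13·(13/2)) = (196/169)|w − 3|, which is < ϵ once |w − 3| < (169/196)ϵ.
Take δ = min(13/2, (169/196)ϵ). Then 0 < |w − 3| < δ forces both bounds, so |(9w - 8)/(w + 10) − (19/13)| < ϵ.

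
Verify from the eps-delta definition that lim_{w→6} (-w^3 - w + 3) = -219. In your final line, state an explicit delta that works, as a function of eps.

delta = min(1, eps/128)

Fix eps > 0. We want delta > 0 such that 0 < |w − 6| < delta implies |(-w^3 - w + 3) + 219| < eps.
(-w^3 - w + 3) + 219 = -w^3 - w + 222 = (w − 6)(-w^2 - 6w - 37).
So |(-w^3 - w + 3) + 219| = |w − 6|·|-w^2 - 6w - 37|.
Require delta ≤ 1. Then |w − 6| < 1 gives |w| < 7, and by the triangle inequality |-w^2 - 6w - 37| ≤ 7^2 + 6·7 + 37 = 128.
Hence |(-w^3 - w + 3) + 219| ≤ 128|w − 6| < eps provided |w − 6| < eps/128.
Take delta = min(1, eps/128). Then 0 < |w − 6| < delta gives both |w − 6| < 1 and |w − 6| < eps/128, so |(-w^3 - w + 3) + 219| < eps.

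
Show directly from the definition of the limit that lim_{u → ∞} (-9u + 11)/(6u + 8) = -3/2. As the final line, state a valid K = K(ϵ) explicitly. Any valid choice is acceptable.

K = (23/6)/ϵ

Fix ϵ > 0. We seek K > 0 such that u > K implies |(-9u + 11)/(6u + 8) + 3/2| < ϵ.
(-9u + 11)/(6u + 8) + 3/2 = (6(-9u + 11) − (-9)(6u + 8)) / (6(6u + 8)) = 138/(6(6u + 8)).
For u > 0 we have 6u + 8 > 6u, so |(-9u + 11)/(6u + 8) + 3/2| = 138/(6(6u + 8)) < 138/(6·6u) = (23/6)/u.
Thus |(-9u + 11)/(6u + 8) + 3/2| < ϵ whenever u > (23/6)/ϵ.
Take K = (23/6)/ϵ. If u > K then |(-9u + 11)/(6u + 8) + 3/2| < (23/6)/u < ϵ.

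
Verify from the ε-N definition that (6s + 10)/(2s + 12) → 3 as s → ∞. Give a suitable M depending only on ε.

M = 13/ε

Let ε > 0. We seek M > 0 such that s > M implies |(6s + 10)/(2s + 12) − 3| < ε.
(6s + 10)/(2s + 12) − 3 = (2(6s + 10) − 6(2s + 12)) / (2(2s + 12)) = -52/(2(2s + 12)).
For s > 0 we have 2s + 12 > 2s, so |(6s + 10)/(2s + 12) − 3| = 52/(2(2s + 12)) < 52/(2·2s) = 13/s.
Thus |(6s + 10)/(2s + 12) − 3| < ε whenever s > 13/ε.
Take M = 13/ε. If s > M then |(6s + 10)/(2s + 12) − 3| < 13/s < ε.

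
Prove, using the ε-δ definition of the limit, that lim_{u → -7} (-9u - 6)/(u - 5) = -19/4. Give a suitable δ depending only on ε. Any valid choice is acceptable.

δ = min(6, (24/17)ε)

Suppose ε > 0. We want δ > 0 with 0 < |u + 7| < δ ⇒ |(-9u - 6)/(u - 5) + 19/4| < ε.
Combining over a common denominator, (-9u - 6)/(u - 5) + 19/4 = [(-9u - 6)·(-12) − 57·(u - 5)] / [(-12)·(u - 5)] = 51(u + 7) / ((-12)(u - 5)).
So |(-9u - 6)/(u - 5) + 19/4| = 51|u + 7| / (12·|u − 5|).
Require δ ≤ 6, so |u − 5| ≥ |-12| − |u + 7| > 12 − 6 = 6.
Hence |(-9u - 6)/(u - 5) + 19/4| < 51|u + 7|/(12·6) = (17/24)|u + 7|, which is < ε once |u + 7| < (24/17)ε.
Take δ = min(6, (24/17)ε). Then 0 < |u + 7| < δ forces both bounds, so |(-9u - 6)/(u - 5) + 19/4| < ε.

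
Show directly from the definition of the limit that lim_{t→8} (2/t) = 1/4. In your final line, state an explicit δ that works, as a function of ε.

Let ε > 0 be given. We seek δ > 0 such that 0 < |t − 8| < δ implies |2/t − (1/4)| < ε.
|2/t − (1/4)| = 2·|8 − t|/(8·|t|) = 2|t − 8|/(8|t|).
Require δ ≤ 4 so that |t| > 8 − 4 = 4, hence 8|t| > 32.
Then |2/t − (1/4)| < 2|t − 8|/32, which is < ε when |t − 8| < 16ε.
Take δ = min(4, 16ε). Then 0 < |t − 8| < δ gives both |t − 8| < 4 and |t − 8| < 16ε, so |2/t − (1/4)| < ε.

δ = min(4, 16ε)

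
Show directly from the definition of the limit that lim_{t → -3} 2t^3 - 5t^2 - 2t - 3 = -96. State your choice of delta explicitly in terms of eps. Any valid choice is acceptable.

Suppose eps > 0. We want delta > 0 such that 0 < |t + 3| < delta implies |(2t^3 - 5t^2 - 2t - 3) + 96| < eps.
(2t^3 - 5t^2 - 2t - 3) + 96 = 2t^3 - 5t^2 - 2t + 93 = (t + 3)(2t^2 - 11t + 31).
So |(2t^3 - 5t^2 - 2t - 3) + 96| = |t + 3|·|2t^2 - 11t + 31|.
Assume first that |t + 3| < 1, so |t| < 4. Then |2t^2 - 11t + 31| ≤ 2·4^2 + 11·4 + 31 = 107.
Hence |(2t^3 - 5t^2 - 2t - 3) + 96| ≤ 107|t + 3| < eps provided |t + 3| < eps/107.
Take delta = min(1, eps/107). Then 0 < |t + 3| < delta gives both |t + 3| < 1 and |t + 3| < eps/107, so |(2t^3 - 5t^2 - 2t - 3) + 96| < eps.

delta = min(1, eps/107)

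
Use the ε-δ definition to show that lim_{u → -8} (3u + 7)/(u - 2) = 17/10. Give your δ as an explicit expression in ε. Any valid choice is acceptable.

δ = min(5, (50/13)ε)

Fix ε > 0. We want δ > 0 with 0 < |u + 8| < δ ⇒ |(3u + 7)/(u - 2) − (17/10)| < ε.
Combining over a common denominator, (3u + 7)/(u - 2) − (17/10) = [(3u + 7)·(-10) − (-17)·(u - 2)] / [(-10)·(u - 2)] = -13(u + 8) / ((-10)(u - 2)).
So |(3u + 7)/(u - 2) − (17/10)| = 13|u + 8| / (10·|u − 2|).
Restrict δ ≤ 5. Then |u + 8| < 5 gives |u − 2| = |(u + 8) + (-10)| ≥ 10 − 5 = 5.
Hence |(3u + 7)/(u - 2) − (17/10)| < 13|u + 8|/(10·5) = (13/50)|u + 8|, which is < ε once |u + 8| < (50/13)ε.
Take δ = min(5, (50/13)ε). Then 0 < |u + 8| < δ forces both bounds, so |(3u + 7)/(u - 2) − (17/10)| < ε.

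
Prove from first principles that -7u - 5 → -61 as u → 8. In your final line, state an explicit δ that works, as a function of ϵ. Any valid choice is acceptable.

δ = ϵ/7

Let ϵ > 0 be given. We need δ > 0 so that 0 < |u − 8| < δ implies |(-7u - 5) + 61| < ϵ.
|(-7u - 5) + 61| = |-7u + 56| = 7|u − 8|.
Thus it suffices that |u − 8| < ϵ/7.
Take δ = ϵ/7. If 0 < |u − 8| < δ then |(-7u - 5) + 61| = 7|u − 8| < 7·(ϵ/7) = ϵ.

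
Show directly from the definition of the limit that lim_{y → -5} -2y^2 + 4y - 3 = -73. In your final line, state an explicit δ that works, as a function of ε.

δ = min(2, ε/28)

Let ε > 0 be given. We want δ > 0 such that 0 < |y + 5| < δ implies |(-2y^2 + 4y - 3) + 73| < ε.
(-2y^2 + 4y - 3) + 73 = -2y^2 + 4y + 70 = (y + 5)(-2y + 14).
So |(-2y^2 + 4y - 3) + 73| = |y + 5|·|-2y + 14|.
Assume first that |y + 5| < 2, so |y| < 7. Then |-2y + 14| ≤ 2·7 + 14 = 28.
Hence |(-2y^2 + 4y - 3) + 73| ≤ 28|y + 5| < ε provided |y + 5| < ε/28.
Take δ = min(2, ε/28). Then 0 < |y + 5| < δ gives both |y + 5| < 2 and |y + 5| < ε/28, so |(-2y^2 + 4y - 3) + 73| < ε.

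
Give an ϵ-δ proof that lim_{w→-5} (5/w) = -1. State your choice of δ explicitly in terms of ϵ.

δ = min(5/2, (5/2)ϵ)

Suppose ϵ > 0. We seek δ > 0 such that 0 < |w + 5| < δ implies |5/w + 1| < ϵ.
|5/w + 1| = 5·|-5 − w|/(5·|w|) = 5|w + 5|/(5|w|).
Require δ ≤ 5/2 so that |w| > 5 − 5/2 = 5/2, hence 5|w| > 25/2.
Then |5/w + 1| < 5|w + 5|/(25/2), which is < ϵ when |w + 5| < (5/2)ϵ.
Take δ = min(5/2, (5/2)ϵ). Then 0 < |w + 5| < δ gives both |w + 5| < 5/2 and |w + 5| < (5/2)ϵ, so |5/w + 1| < ϵ.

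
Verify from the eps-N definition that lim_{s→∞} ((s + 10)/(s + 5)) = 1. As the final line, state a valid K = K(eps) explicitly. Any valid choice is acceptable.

K = 5/eps

Fix eps > 0. We seek K > 0 such that s > K implies |(s + 10)/(s + 5) − 1| < eps.
(s + 10)/(s + 5) − 1 = ((s + 10) − (s + 5)) / ((s + 5)) = 5/((s + 5)).
For s > 0 we have s + 5 > s, so |(s + 10)/(s + 5) − 1| = 5/((s + 5)) < 5/(s) = 5/s.
Thus |(s + 10)/(s + 5) − 1| < eps whenever s > 5/eps.
Take K = 5/eps. If s > K then |(s + 10)/(s + 5) − 1| < 5/s < eps.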